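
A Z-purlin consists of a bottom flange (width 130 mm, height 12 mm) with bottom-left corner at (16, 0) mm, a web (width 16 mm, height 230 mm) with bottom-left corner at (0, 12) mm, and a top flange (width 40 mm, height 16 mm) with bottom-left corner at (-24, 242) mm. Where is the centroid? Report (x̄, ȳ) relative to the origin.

x̄ = 26.06 mm, ȳ = 108.29 mm

bottom flange: A = 130 × 12 = 1560.00, centroid at (81.00, 6.00).
web: A = 16 × 230 = 3680.00, centroid at (8.00, 127.00).
top flange: A = 40 × 16 = 640.00, centroid at (-4.00, 250.00).
ΣA = 5880.00 mm²
ΣAx̄ = (1560.00)(81.00) + (3680.00)(8.00) + (640.00)(-4.00) = 153240.00 mm³
ΣAȳ = (1560.00)(6.00) + (3680.00)(127.00) + (640.00)(250.00) = 636720.00 mm³
x̄ = 153240.00 / 5880.00 = 26.06 mm
ȳ = 636720.00 / 5880.00 = 108.29 mm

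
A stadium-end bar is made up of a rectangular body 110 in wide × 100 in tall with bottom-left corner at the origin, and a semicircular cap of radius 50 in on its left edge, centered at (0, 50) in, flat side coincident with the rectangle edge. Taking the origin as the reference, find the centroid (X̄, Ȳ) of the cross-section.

X̄ = 34.95 in, Ȳ = 50.00 in

Part | A | x̄ᵢ | ȳᵢ | A·x̄ᵢ | A·ȳᵢ
rectangular body | 11000.00 | 55.00 | 50.00 | 605000.00 | 550000.00
semicircular end | 3926.99 | -21.22 | 50.00 | -83333.33 | 196349.54
Σ | 14926.99 |  |  | 521666.67 | 746349.54
X̄ = 521666.67 / 14926.99 = 34.95 in
Ȳ = 746349.54 / 14926.99 = 50.00 in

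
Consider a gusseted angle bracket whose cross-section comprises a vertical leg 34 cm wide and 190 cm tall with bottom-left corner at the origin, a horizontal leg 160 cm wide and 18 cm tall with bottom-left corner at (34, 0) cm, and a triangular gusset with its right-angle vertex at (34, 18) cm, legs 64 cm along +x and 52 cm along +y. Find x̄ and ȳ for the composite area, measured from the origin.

vertical leg: A = 34 × 190 = 6460.00, centroid at (17.00, 95.00).
horizontal leg: A = 160 × 18 = 2880.00, centroid at (114.00, 9.00).
gusset: A = ½·64·52 = 1664.00, centroid at (55.33, 35.33).
ΣA = 11004.00 cm²
ΣAx̄ = (6460.00)(17.00) + (2880.00)(114.00) + (1664.00)(55.33) = 530214.67 cm³
ΣAȳ = (6460.00)(95.00) + (2880.00)(9.00) + (1664.00)(35.33) = 698414.67 cm³
x̄ = 530214.67 / 11004.00 = 48.18 cm
ȳ = 698414.67 / 11004.00 = 63.47 cm

x̄ = 48.18 cm, ȳ = 63.47 cm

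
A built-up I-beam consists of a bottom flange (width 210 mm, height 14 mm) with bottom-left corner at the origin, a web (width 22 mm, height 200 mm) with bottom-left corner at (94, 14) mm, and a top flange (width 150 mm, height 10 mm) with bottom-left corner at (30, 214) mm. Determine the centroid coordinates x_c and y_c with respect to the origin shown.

x_c = 105.00 mm, y_c = 96.23 mm

bottom flange: A = 210 × 14 = 2940.00, centroid at (105.00, 7.00).
web: A = 22 × 200 = 4400.00, centroid at (105.00, 114.00).
top flange: A = 150 × 10 = 1500.00, centroid at (105.00, 219.00).
ΣA = 8840.00 mm², ΣAx_c = 928200.00 mm³, ΣAy_c = 850680.00 mm³.
x_c = 928200.00/8840.00 = 105.00 mm; y_c = 850680.00/8840.00 = 96.23 mm.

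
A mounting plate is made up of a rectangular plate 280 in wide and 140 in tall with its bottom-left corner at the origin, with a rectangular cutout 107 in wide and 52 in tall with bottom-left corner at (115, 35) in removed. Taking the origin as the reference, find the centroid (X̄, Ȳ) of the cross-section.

X̄ = 135.29 in, Ȳ = 71.49 in

plate: A = 280 × 140 = 39200.00, centroid at (140.00, 70.00).
hole: A = −(107 × 52) = -5564.00, centroid at (168.50, 61.00).
ΣA = 33636.00 in², ΣAX̄ = 4550466.00 in³, ΣAȲ = 2404596.00 in³.
X̄ = 4550466.00/33636.00 = 135.29 in; Ȳ = 2404596.00/33636.00 = 71.49 in.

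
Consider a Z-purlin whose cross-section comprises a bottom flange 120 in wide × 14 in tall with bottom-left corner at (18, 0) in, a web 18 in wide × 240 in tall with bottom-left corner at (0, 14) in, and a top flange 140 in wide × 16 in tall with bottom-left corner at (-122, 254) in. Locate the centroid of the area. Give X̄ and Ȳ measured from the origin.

bottom flange: A = 120 × 14 = 1680.00, centroid at (78.00, 7.00).
web: A = 18 × 240 = 4320.00, centroid at (9.00, 134.00).
top flange: A = 140 × 16 = 2240.00, centroid at (-52.00, 262.00).
ΣA = 8240.00 in², ΣAX̄ = 53440.00 in³, ΣAȲ = 1177520.00 in³.
X̄ = 53440.00/8240.00 = 6.49 in; Ȳ = 1177520.00/8240.00 = 142.90 in.

X̄ = 6.49 in, Ȳ = 142.90 in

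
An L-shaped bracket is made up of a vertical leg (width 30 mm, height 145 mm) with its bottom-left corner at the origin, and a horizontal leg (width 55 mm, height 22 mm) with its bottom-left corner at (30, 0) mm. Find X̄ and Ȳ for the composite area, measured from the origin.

vertical leg: A = 30 × 145 = 4350.00, centroid at (15.00, 72.50).
horizontal leg: A = 55 × 22 = 1210.00, centroid at (57.50, 11.00).
ΣA = 5560.00 mm²
ΣAX̄ = (4350.00)(15.00) + (1210.00)(57.50) = 134825.00 mm³
ΣAȲ = (4350.00)(72.50) + (1210.00)(11.00) = 328685.00 mm³
X̄ = 134825.00 / 5560.00 = 24.25 mm
Ȳ = 328685.00 / 5560.00 = 59.12 mm

X̄ = 24.25 mm, Ȳ = 59.12 mm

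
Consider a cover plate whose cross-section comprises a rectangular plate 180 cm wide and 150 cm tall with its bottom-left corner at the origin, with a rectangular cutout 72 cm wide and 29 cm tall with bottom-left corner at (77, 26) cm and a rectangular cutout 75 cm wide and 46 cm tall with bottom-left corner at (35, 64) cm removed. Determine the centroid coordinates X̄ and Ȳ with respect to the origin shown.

X̄ = 90.58 cm, Ȳ = 76.43 cm

plate: A = 180 × 150 = 27000.00, centroid at (90.00, 75.00).
hole 1: A = −(72 × 29) = -2088.00, centroid at (113.00, 40.50).
hole 2: A = −(75 × 46) = -3450.00, centroid at (72.50, 87.00).
ΣA = 21462.00 cm²
ΣAX̄ = (27000.00)(90.00) + (-2088.00)(113.00) + (-3450.00)(72.50) = 1943931.00 cm³
ΣAȲ = (27000.00)(75.00) + (-2088.00)(40.50) + (-3450.00)(87.00) = 1640286.00 cm³
X̄ = 1943931.00 / 21462.00 = 90.58 cm
Ȳ = 1640286.00 / 21462.00 = 76.43 cm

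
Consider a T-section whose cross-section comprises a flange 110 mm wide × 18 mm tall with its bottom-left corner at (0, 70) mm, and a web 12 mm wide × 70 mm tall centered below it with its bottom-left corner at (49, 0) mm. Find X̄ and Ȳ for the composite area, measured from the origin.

Part | A | x̄ᵢ | ȳᵢ | A·x̄ᵢ | A·ȳᵢ
web | 840.00 | 55.00 | 35.00 | 46200.00 | 29400.00
flange | 1980.00 | 55.00 | 79.00 | 108900.00 | 156420.00
Σ | 2820.00 |  |  | 155100.00 | 185820.00
X̄ = 155100.00 / 2820.00 = 55.00 mm
Ȳ = 185820.00 / 2820.00 = 65.89 mm

X̄ = 55.00 mm, Ȳ = 65.89 mm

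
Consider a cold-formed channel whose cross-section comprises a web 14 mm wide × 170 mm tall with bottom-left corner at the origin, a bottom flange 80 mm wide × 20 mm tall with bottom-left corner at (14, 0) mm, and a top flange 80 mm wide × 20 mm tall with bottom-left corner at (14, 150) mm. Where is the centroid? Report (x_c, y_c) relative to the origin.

x_c = 33.95 mm, y_c = 85.00 mm

web: A = 14 × 170 = 2380.00, centroid at (7.00, 85.00).
bottom flange: A = 80 × 20 = 1600.00, centroid at (54.00, 10.00).
top flange: A = 80 × 20 = 1600.00, centroid at (54.00, 160.00).
ΣA = 5580.00 mm², ΣAx_c = 189460.00 mm³, ΣAy_c = 474300.00 mm³.
x_c = 189460.00/5580.00 = 33.95 mm; y_c = 474300.00/5580.00 = 85.00 mm.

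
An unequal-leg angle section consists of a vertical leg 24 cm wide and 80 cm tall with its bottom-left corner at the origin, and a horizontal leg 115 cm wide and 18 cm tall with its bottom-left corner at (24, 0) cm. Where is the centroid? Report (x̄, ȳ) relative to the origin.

Part | A | x̄ᵢ | ȳᵢ | A·x̄ᵢ | A·ȳᵢ
vertical leg | 1920.00 | 12.00 | 40.00 | 23040.00 | 76800.00
horizontal leg | 2070.00 | 81.50 | 9.00 | 168705.00 | 18630.00
Σ | 3990.00 |  |  | 191745.00 | 95430.00
x̄ = 191745.00 / 3990.00 = 48.06 cm
ȳ = 95430.00 / 3990.00 = 23.92 cm

x̄ = 48.06 cm, ȳ = 23.92 cm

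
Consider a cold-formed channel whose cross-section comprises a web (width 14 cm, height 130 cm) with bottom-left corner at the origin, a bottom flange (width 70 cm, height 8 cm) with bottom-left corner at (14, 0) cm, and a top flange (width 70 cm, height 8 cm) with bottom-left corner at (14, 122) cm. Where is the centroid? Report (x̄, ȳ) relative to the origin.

Part | A | x̄ᵢ | ȳᵢ | A·x̄ᵢ | A·ȳᵢ
web | 1820.00 | 7.00 | 65.00 | 12740.00 | 118300.00
bottom flange | 560.00 | 49.00 | 4.00 | 27440.00 | 2240.00
top flange | 560.00 | 49.00 | 126.00 | 27440.00 | 70560.00
Σ | 2940.00 |  |  | 67620.00 | 191100.00
x̄ = 67620.00 / 2940.00 = 23.00 cm
ȳ = 191100.00 / 2940.00 = 65.00 cm

x̄ = 23.00 cm, ȳ = 65.00 cm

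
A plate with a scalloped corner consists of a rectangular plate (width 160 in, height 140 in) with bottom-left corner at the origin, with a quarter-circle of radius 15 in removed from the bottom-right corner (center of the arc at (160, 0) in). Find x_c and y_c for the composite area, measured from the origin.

plate: A = 160 × 140 = 22400.00, centroid at (80.00, 70.00).
removed quarter-circle: A = −¼π·15² = -176.71, centroid at (153.63, 6.37).
ΣA = 22223.29 in²
ΣAx_c = (22400.00)(80.00) + (-176.71)(153.63) = 1764850.67 in³
ΣAy_c = (22400.00)(70.00) + (-176.71)(6.37) = 1566875.00 in³
x_c = 1764850.67 / 22223.29 = 79.41 in
y_c = 1566875.00 / 22223.29 = 70.51 in

x_c = 79.41 in, y_c = 70.51 in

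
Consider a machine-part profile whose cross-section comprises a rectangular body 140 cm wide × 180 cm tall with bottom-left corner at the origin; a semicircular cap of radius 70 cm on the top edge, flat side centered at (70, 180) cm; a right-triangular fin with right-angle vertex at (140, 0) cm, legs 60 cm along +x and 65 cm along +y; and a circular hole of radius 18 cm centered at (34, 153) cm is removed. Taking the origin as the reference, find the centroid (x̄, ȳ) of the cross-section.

x̄ = 76.27 cm, ȳ = 111.40 cm

Part | A | x̄ᵢ | ȳᵢ | A·x̄ᵢ | A·ȳᵢ
rectangular body | 25200.00 | 70.00 | 90.00 | 1764000.00 | 2268000.00
semicircular top | 7696.90 | 70.00 | 209.71 | 538783.14 | 1614109.03
triangular fin | 1950.00 | 160.00 | 21.67 | 312000.00 | 42250.00
hole | -1017.88 | 34.00 | 153.00 | -34607.78 | -155735.03
Σ | 33829.03 |  |  | 2580175.36 | 3768624.00
x̄ = 2580175.36 / 33829.03 = 76.27 cm
ȳ = 3768624.00 / 33829.03 = 111.40 cm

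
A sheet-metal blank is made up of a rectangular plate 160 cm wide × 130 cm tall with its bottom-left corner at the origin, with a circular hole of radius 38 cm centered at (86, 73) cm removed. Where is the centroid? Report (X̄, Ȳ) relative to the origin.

X̄ = 78.33 cm, Ȳ = 62.77 cm

plate: A = 160 × 130 = 20800.00, centroid at (80.00, 65.00).
hole: A = −π·38² = -4536.46, centroid at (86.00, 73.00).
ΣA = 16263.54 cm², ΣAX̄ = 1273864.46 cm³, ΣAȲ = 1020838.44 cm³.
X̄ = 1273864.46/16263.54 = 78.33 cm; Ȳ = 1020838.44/16263.54 = 62.77 cm.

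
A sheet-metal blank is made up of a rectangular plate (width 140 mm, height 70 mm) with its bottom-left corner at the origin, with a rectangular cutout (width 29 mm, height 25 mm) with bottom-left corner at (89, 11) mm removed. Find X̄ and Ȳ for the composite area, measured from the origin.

Part | A | x̄ᵢ | ȳᵢ | A·x̄ᵢ | A·ȳᵢ
plate | 9800.00 | 70.00 | 35.00 | 686000.00 | 343000.00
hole | -725.00 | 103.50 | 23.50 | -75037.50 | -17037.50
Σ | 9075.00 |  |  | 610962.50 | 325962.50
X̄ = 610962.50 / 9075.00 = 67.32 mm
Ȳ = 325962.50 / 9075.00 = 35.92 mm

X̄ = 67.32 mm, Ȳ = 35.92 mm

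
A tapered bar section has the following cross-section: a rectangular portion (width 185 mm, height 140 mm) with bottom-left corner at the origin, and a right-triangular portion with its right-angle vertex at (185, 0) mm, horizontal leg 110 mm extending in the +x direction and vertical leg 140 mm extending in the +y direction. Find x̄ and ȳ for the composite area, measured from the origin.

Part | A | x̄ᵢ | ȳᵢ | A·x̄ᵢ | A·ȳᵢ
rectangular portion | 25900.00 | 92.50 | 70.00 | 2395750.00 | 1813000.00
triangular portion | 7700.00 | 221.67 | 46.67 | 1706833.33 | 359333.33
Σ | 33600.00 |  |  | 4102583.33 | 2172333.33
x̄ = 4102583.33 / 33600.00 = 122.10 mm
ȳ = 2172333.33 / 33600.00 = 64.65 mm

x̄ = 122.10 mm, ȳ = 64.65 mm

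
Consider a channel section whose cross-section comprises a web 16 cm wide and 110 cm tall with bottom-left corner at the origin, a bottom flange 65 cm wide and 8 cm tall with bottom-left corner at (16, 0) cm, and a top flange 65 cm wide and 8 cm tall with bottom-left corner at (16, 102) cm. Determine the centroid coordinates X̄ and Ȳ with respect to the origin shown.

X̄ = 23.04 cm, Ȳ = 55.00 cm

web: A = 16 × 110 = 1760.00, centroid at (8.00, 55.00).
bottom flange: A = 65 × 8 = 520.00, centroid at (48.50, 4.00).
top flange: A = 65 × 8 = 520.00, centroid at (48.50, 106.00).
ΣA = 2800.00 cm²
ΣAX̄ = (1760.00)(8.00) + (520.00)(48.50) + (520.00)(48.50) = 64520.00 cm³
ΣAȲ = (1760.00)(55.00) + (520.00)(4.00) + (520.00)(106.00) = 154000.00 cm³
X̄ = 64520.00 / 2800.00 = 23.04 cm
Ȳ = 154000.00 / 2800.00 = 55.00 cm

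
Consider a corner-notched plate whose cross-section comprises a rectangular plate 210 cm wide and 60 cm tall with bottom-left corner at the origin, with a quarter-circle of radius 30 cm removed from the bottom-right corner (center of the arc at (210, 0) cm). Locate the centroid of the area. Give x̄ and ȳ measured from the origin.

Part | A | x̄ᵢ | ȳᵢ | A·x̄ᵢ | A·ȳᵢ
plate | 12600.00 | 105.00 | 30.00 | 1323000.00 | 378000.00
removed quarter-circle | -706.86 | 197.27 | 12.73 | -139440.25 | -9000.00
Σ | 11893.14 |  |  | 1183559.75 | 369000.00
x̄ = 1183559.75 / 11893.14 = 99.52 cm
ȳ = 369000.00 / 11893.14 = 31.03 cm

x̄ = 99.52 cm, ȳ = 31.03 cm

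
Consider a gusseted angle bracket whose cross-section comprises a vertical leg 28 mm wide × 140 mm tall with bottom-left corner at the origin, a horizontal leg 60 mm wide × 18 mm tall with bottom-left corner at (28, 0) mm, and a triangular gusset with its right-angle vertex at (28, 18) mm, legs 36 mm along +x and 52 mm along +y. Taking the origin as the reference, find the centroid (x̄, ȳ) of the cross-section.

vertical leg: A = 28 × 140 = 3920.00, centroid at (14.00, 70.00).
horizontal leg: A = 60 × 18 = 1080.00, centroid at (58.00, 9.00).
gusset: A = ½·36·52 = 936.00, centroid at (40.00, 35.33).
ΣA = 5936.00 mm²
ΣAx̄ = (3920.00)(14.00) + (1080.00)(58.00) + (936.00)(40.00) = 154960.00 mm³
ΣAȳ = (3920.00)(70.00) + (1080.00)(9.00) + (936.00)(35.33) = 317192.00 mm³
x̄ = 154960.00 / 5936.00 = 26.11 mm
ȳ = 317192.00 / 5936.00 = 53.44 mm

x̄ = 26.11 mm, ȳ = 53.44 mm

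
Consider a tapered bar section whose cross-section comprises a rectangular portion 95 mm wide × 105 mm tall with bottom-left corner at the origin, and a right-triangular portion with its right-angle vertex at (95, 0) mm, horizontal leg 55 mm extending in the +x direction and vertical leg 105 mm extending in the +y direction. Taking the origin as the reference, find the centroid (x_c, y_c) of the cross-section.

x_c = 62.28 mm, y_c = 48.57 mm

Part | A | x̄ᵢ | ȳᵢ | A·x̄ᵢ | A·ȳᵢ
rectangular portion | 9975.00 | 47.50 | 52.50 | 473812.50 | 523687.50
triangular portion | 2887.50 | 113.33 | 35.00 | 327250.00 | 101062.50
Σ | 12862.50 |  |  | 801062.50 | 624750.00
x_c = 801062.50 / 12862.50 = 62.28 mm
y_c = 624750.00 / 12862.50 = 48.57 mm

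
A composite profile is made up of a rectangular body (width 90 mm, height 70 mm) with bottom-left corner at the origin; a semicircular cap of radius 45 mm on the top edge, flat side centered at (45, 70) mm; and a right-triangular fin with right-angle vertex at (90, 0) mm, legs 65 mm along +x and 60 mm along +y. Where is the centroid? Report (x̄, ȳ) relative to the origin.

Part | A | x̄ᵢ | ȳᵢ | A·x̄ᵢ | A·ȳᵢ
rectangular body | 6300.00 | 45.00 | 35.00 | 283500.00 | 220500.00
semicircular top | 3180.86 | 45.00 | 89.10 | 143138.82 | 283410.38
triangular fin | 1950.00 | 111.67 | 20.00 | 217750.00 | 39000.00
Σ | 11430.86 |  |  | 644388.82 | 542910.38
x̄ = 644388.82 / 11430.86 = 56.37 mm
ȳ = 542910.38 / 11430.86 = 47.50 mm

x̄ = 56.37 mm, ȳ = 47.50 mm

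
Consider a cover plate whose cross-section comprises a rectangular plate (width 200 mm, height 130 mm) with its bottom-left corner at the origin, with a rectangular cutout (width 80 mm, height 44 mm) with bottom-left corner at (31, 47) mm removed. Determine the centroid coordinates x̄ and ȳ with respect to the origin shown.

plate: A = 200 × 130 = 26000.00, centroid at (100.00, 65.00).
hole: A = −(80 × 44) = -3520.00, centroid at (71.00, 69.00).
ΣA = 22480.00 mm², ΣAx̄ = 2350080.00 mm³, ΣAȳ = 1447120.00 mm³.
x̄ = 2350080.00/22480.00 = 104.54 mm; ȳ = 1447120.00/22480.00 = 64.37 mm.

x̄ = 104.54 mm, ȳ = 64.37 mm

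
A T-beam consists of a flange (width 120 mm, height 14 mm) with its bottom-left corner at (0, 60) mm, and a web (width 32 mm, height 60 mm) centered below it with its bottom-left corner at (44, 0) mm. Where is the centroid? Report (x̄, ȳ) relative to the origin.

x̄ = 60.00 mm, ȳ = 47.27 mm

Part | A | x̄ᵢ | ȳᵢ | A·x̄ᵢ | A·ȳᵢ
web | 1920.00 | 60.00 | 30.00 | 115200.00 | 57600.00
flange | 1680.00 | 60.00 | 67.00 | 100800.00 | 112560.00
Σ | 3600.00 |  |  | 216000.00 | 170160.00
x̄ = 216000.00 / 3600.00 = 60.00 mm
ȳ = 170160.00 / 3600.00 = 47.27 mm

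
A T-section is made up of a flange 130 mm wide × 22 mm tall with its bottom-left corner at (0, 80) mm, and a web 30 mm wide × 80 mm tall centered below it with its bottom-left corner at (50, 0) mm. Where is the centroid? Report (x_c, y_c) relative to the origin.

x_c = 65.00 mm, y_c = 67.73 mm

web: A = 30 × 80 = 2400.00, centroid at (65.00, 40.00).
flange: A = 130 × 22 = 2860.00, centroid at (65.00, 91.00).
ΣA = 5260.00 mm²
ΣAx_c = (2400.00)(65.00) + (2860.00)(65.00) = 341900.00 mm³
ΣAy_c = (2400.00)(40.00) + (2860.00)(91.00) = 356260.00 mm³
x_c = 341900.00 / 5260.00 = 65.00 mm
y_c = 356260.00 / 5260.00 = 67.73 mm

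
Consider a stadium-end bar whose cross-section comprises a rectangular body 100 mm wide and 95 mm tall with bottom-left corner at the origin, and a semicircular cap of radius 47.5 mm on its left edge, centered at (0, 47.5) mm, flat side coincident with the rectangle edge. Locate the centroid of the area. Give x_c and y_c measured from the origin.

rectangular body: A = 100 × 95 = 9500.00, centroid at (50.00, 47.50).
semicircular end: A = ½π·47.5² = 3544.11, centroid at (-20.16, 47.50).
ΣA = 13044.11 mm²
ΣAx_c = (9500.00)(50.00) + (3544.11)(-20.16) = 403552.08 mm³
ΣAy_c = (9500.00)(47.50) + (3544.11)(47.50) = 619595.19 mm³
x_c = 403552.08 / 13044.11 = 30.94 mm
y_c = 619595.19 / 13044.11 = 47.50 mm

x_c = 30.94 mm, y_c = 47.50 mm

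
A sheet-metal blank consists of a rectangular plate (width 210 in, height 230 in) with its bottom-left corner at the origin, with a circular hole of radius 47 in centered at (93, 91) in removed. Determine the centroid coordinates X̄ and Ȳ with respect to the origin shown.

plate: A = 210 × 230 = 48300.00, centroid at (105.00, 115.00).
hole: A = −π·47² = -6939.78, centroid at (93.00, 91.00).
ΣA = 41360.22 in², ΣAX̄ = 4426100.63 in³, ΣAȲ = 4922980.19 in³.
X̄ = 4426100.63/41360.22 = 107.01 in; Ȳ = 4922980.19/41360.22 = 119.03 in.

X̄ = 107.01 in, Ȳ = 119.03 in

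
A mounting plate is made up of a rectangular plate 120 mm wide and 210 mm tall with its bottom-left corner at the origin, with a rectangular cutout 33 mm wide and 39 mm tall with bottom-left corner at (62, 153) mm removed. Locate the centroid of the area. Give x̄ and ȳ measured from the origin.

x̄ = 59.00 mm, ȳ = 101.37 mm

plate: A = 120 × 210 = 25200.00, centroid at (60.00, 105.00).
hole: A = −(33 × 39) = -1287.00, centroid at (78.50, 172.50).
ΣA = 23913.00 mm², ΣAx̄ = 1410970.50 mm³, ΣAȳ = 2423992.50 mm³.
x̄ = 1410970.50/23913.00 = 59.00 mm; ȳ = 2423992.50/23913.00 = 101.37 mm.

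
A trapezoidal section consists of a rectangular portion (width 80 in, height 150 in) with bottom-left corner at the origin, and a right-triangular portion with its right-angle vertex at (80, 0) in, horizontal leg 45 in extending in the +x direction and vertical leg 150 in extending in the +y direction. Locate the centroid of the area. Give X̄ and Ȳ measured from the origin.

X̄ = 52.07 in, Ȳ = 69.51 in

rectangular portion: A = 80 × 150 = 12000.00, centroid at (40.00, 75.00).
triangular portion: A = ½·45·150 = 3375.00, centroid at (95.00, 50.00).
ΣA = 15375.00 in², ΣAX̄ = 800625.00 in³, ΣAȲ = 1068750.00 in³.
X̄ = 800625.00/15375.00 = 52.07 in; Ȳ = 1068750.00/15375.00 = 69.51 in.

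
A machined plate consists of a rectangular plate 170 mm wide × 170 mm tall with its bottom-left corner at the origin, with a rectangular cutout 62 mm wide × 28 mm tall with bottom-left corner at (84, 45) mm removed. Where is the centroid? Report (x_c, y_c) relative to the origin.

x_c = 83.08 mm, y_c = 86.66 mm

plate: A = 170 × 170 = 28900.00, centroid at (85.00, 85.00).
hole: A = −(62 × 28) = -1736.00, centroid at (115.00, 59.00).
ΣA = 27164.00 mm²
ΣAx_c = (28900.00)(85.00) + (-1736.00)(115.00) = 2256860.00 mm³
ΣAy_c = (28900.00)(85.00) + (-1736.00)(59.00) = 2354076.00 mm³
x_c = 2256860.00 / 27164.00 = 83.08 mm
y_c = 2354076.00 / 27164.00 = 86.66 mm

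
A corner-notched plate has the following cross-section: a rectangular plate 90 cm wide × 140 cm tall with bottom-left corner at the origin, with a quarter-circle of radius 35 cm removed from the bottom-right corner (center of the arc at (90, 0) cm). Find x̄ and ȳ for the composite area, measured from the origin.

x̄ = 42.51 cm, ȳ = 74.56 cm

plate: A = 90 × 140 = 12600.00, centroid at (45.00, 70.00).
removed quarter-circle: A = −¼π·35² = -962.11, centroid at (75.15, 14.85).
ΣA = 11637.89 cm², ΣAx̄ = 494701.52 cm³, ΣAȳ = 867708.33 cm³.
x̄ = 494701.52/11637.89 = 42.51 cm; ȳ = 867708.33/11637.89 = 74.56 cm.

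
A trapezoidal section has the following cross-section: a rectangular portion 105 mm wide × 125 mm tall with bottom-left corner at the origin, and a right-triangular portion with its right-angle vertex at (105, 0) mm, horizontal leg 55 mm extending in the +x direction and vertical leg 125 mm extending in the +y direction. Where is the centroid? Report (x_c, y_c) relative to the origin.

rectangular portion: A = 105 × 125 = 13125.00, centroid at (52.50, 62.50).
triangular portion: A = ½·55·125 = 3437.50, centroid at (123.33, 41.67).
ΣA = 16562.50 mm²
ΣAx_c = (13125.00)(52.50) + (3437.50)(123.33) = 1113020.83 mm³
ΣAy_c = (13125.00)(62.50) + (3437.50)(41.67) = 963541.67 mm³
x_c = 1113020.83 / 16562.50 = 67.20 mm
y_c = 963541.67 / 16562.50 = 58.18 mm

x_c = 67.20 mm, y_c = 58.18 mm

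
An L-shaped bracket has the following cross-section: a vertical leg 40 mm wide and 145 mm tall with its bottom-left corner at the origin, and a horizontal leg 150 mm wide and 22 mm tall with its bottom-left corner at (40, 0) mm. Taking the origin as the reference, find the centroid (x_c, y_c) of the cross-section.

x_c = 54.45 mm, y_c = 50.20 mm

vertical leg: A = 40 × 145 = 5800.00, centroid at (20.00, 72.50).
horizontal leg: A = 150 × 22 = 3300.00, centroid at (115.00, 11.00).
ΣA = 9100.00 mm²
ΣAx_c = (5800.00)(20.00) + (3300.00)(115.00) = 495500.00 mm³
ΣAy_c = (5800.00)(72.50) + (3300.00)(11.00) = 456800.00 mm³
x_c = 495500.00 / 9100.00 = 54.45 mm
y_c = 456800.00 / 9100.00 = 50.20 mm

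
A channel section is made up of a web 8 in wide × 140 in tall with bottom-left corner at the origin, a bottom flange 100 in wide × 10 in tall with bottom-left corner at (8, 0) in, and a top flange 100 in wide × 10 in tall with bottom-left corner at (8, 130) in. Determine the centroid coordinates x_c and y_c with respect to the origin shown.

x_c = 38.62 in, y_c = 70.00 in

web: A = 8 × 140 = 1120.00, centroid at (4.00, 70.00).
bottom flange: A = 100 × 10 = 1000.00, centroid at (58.00, 5.00).
top flange: A = 100 × 10 = 1000.00, centroid at (58.00, 135.00).
ΣA = 3120.00 in², ΣAx_c = 120480.00 in³, ΣAy_c = 218400.00 in³.
x_c = 120480.00/3120.00 = 38.62 in; y_c = 218400.00/3120.00 = 70.00 in.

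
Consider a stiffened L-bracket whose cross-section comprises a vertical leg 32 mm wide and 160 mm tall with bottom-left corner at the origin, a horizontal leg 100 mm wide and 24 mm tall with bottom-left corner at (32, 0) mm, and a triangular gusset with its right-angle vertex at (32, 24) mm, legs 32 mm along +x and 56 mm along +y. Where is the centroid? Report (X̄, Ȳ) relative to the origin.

vertical leg: A = 32 × 160 = 5120.00, centroid at (16.00, 80.00).
horizontal leg: A = 100 × 24 = 2400.00, centroid at (82.00, 12.00).
gusset: A = ½·32·56 = 896.00, centroid at (42.67, 42.67).
ΣA = 8416.00 mm², ΣAX̄ = 316949.33 mm³, ΣAȲ = 476629.33 mm³.
X̄ = 316949.33/8416.00 = 37.66 mm; Ȳ = 476629.33/8416.00 = 56.63 mm.

X̄ = 37.66 mm, Ȳ = 56.63 mm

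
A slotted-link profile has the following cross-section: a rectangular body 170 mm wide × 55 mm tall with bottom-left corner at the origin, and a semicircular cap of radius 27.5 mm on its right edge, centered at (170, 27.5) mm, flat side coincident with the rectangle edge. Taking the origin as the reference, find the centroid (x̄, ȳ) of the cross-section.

x̄ = 95.90 mm, ȳ = 27.50 mm

Part | A | x̄ᵢ | ȳᵢ | A·x̄ᵢ | A·ȳᵢ
rectangular body | 9350.00 | 85.00 | 27.50 | 794750.00 | 257125.00
semicircular end | 1187.91 | 181.67 | 27.50 | 215810.09 | 32667.65
Σ | 10537.91 |  |  | 1010560.09 | 289792.65
x̄ = 1010560.09 / 10537.91 = 95.90 mm
ȳ = 289792.65 / 10537.91 = 27.50 mm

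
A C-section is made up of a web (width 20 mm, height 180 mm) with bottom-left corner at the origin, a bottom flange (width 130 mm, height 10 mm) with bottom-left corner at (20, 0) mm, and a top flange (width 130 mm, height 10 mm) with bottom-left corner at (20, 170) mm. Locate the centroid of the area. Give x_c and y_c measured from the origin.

web: A = 20 × 180 = 3600.00, centroid at (10.00, 90.00).
bottom flange: A = 130 × 10 = 1300.00, centroid at (85.00, 5.00).
top flange: A = 130 × 10 = 1300.00, centroid at (85.00, 175.00).
ΣA = 6200.00 mm², ΣAx_c = 257000.00 mm³, ΣAy_c = 558000.00 mm³.
x_c = 257000.00/6200.00 = 41.45 mm; y_c = 558000.00/6200.00 = 90.00 mm.

x_c = 41.45 mm, y_c = 90.00 mm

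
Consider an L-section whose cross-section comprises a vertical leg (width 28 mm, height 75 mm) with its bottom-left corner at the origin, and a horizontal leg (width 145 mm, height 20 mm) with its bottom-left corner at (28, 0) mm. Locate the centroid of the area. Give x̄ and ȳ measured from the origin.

x̄ = 64.17 mm, ȳ = 21.55 mm

Part | A | x̄ᵢ | ȳᵢ | A·x̄ᵢ | A·ȳᵢ
vertical leg | 2100.00 | 14.00 | 37.50 | 29400.00 | 78750.00
horizontal leg | 2900.00 | 100.50 | 10.00 | 291450.00 | 29000.00
Σ | 5000.00 |  |  | 320850.00 | 107750.00
x̄ = 320850.00 / 5000.00 = 64.17 mm
ȳ = 107750.00 / 5000.00 = 21.55 mm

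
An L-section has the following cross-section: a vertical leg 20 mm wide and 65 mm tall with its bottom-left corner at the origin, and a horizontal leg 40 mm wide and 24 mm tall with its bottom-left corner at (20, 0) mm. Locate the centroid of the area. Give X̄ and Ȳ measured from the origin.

X̄ = 22.74 mm, Ȳ = 23.79 mm

vertical leg: A = 20 × 65 = 1300.00, centroid at (10.00, 32.50).
horizontal leg: A = 40 × 24 = 960.00, centroid at (40.00, 12.00).
ΣA = 2260.00 mm², ΣAX̄ = 51400.00 mm³, ΣAȲ = 53770.00 mm³.
X̄ = 51400.00/2260.00 = 22.74 mm; Ȳ = 53770.00/2260.00 = 23.79 mm.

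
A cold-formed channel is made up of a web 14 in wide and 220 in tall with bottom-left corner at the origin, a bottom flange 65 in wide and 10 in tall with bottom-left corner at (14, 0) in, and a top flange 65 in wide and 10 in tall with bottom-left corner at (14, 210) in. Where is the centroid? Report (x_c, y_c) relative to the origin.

x_c = 18.72 in, y_c = 110.00 in

Part | A | x̄ᵢ | ȳᵢ | A·x̄ᵢ | A·ȳᵢ
web | 3080.00 | 7.00 | 110.00 | 21560.00 | 338800.00
bottom flange | 650.00 | 46.50 | 5.00 | 30225.00 | 3250.00
top flange | 650.00 | 46.50 | 215.00 | 30225.00 | 139750.00
Σ | 4380.00 |  |  | 82010.00 | 481800.00
x_c = 82010.00 / 4380.00 = 18.72 in
y_c = 481800.00 / 4380.00 = 110.00 in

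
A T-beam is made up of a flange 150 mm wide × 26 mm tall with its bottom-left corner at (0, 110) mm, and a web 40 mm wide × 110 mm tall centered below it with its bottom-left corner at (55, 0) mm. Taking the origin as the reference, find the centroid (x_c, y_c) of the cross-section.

web: A = 40 × 110 = 4400.00, centroid at (75.00, 55.00).
flange: A = 150 × 26 = 3900.00, centroid at (75.00, 123.00).
ΣA = 8300.00 mm²
ΣAx_c = (4400.00)(75.00) + (3900.00)(75.00) = 622500.00 mm³
ΣAy_c = (4400.00)(55.00) + (3900.00)(123.00) = 721700.00 mm³
x_c = 622500.00 / 8300.00 = 75.00 mm
y_c = 721700.00 / 8300.00 = 86.95 mm

x_c = 75.00 mm, y_c = 86.95 mm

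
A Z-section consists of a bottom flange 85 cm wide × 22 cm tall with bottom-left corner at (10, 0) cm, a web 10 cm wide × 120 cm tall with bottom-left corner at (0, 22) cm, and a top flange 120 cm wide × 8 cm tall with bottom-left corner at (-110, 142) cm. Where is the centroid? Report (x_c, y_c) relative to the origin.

bottom flange: A = 85 × 22 = 1870.00, centroid at (52.50, 11.00).
web: A = 10 × 120 = 1200.00, centroid at (5.00, 82.00).
top flange: A = 120 × 8 = 960.00, centroid at (-50.00, 146.00).
ΣA = 4030.00 cm², ΣAx_c = 56175.00 cm³, ΣAy_c = 259130.00 cm³.
x_c = 56175.00/4030.00 = 13.94 cm; y_c = 259130.00/4030.00 = 64.30 cm.

x_c = 13.94 cm, y_c = 64.30 cm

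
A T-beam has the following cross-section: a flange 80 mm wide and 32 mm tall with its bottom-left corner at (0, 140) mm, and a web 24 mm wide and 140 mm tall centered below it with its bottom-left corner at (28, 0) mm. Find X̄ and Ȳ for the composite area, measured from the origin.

Part | A | x̄ᵢ | ȳᵢ | A·x̄ᵢ | A·ȳᵢ
web | 3360.00 | 40.00 | 70.00 | 134400.00 | 235200.00
flange | 2560.00 | 40.00 | 156.00 | 102400.00 | 399360.00
Σ | 5920.00 |  |  | 236800.00 | 634560.00
X̄ = 236800.00 / 5920.00 = 40.00 mm
Ȳ = 634560.00 / 5920.00 = 107.19 mm

X̄ = 40.00 mm, Ȳ = 107.19 mm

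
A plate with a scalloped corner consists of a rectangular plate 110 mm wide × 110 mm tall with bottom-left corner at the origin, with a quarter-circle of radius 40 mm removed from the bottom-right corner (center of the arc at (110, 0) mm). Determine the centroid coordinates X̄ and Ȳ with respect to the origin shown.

Part | A | x̄ᵢ | ȳᵢ | A·x̄ᵢ | A·ȳᵢ
plate | 12100.00 | 55.00 | 55.00 | 665500.00 | 665500.00
removed quarter-circle | -1256.64 | 93.02 | 16.98 | -116896.74 | -21333.33
Σ | 10843.36 |  |  | 548603.26 | 644166.67
X̄ = 548603.26 / 10843.36 = 50.59 mm
Ȳ = 644166.67 / 10843.36 = 59.41 mm

X̄ = 50.59 mm, Ȳ = 59.41 mm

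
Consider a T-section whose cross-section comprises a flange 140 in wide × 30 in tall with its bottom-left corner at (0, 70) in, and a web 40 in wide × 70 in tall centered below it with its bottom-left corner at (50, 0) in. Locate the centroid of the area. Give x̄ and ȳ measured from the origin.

Part | A | x̄ᵢ | ȳᵢ | A·x̄ᵢ | A·ȳᵢ
web | 2800.00 | 70.00 | 35.00 | 196000.00 | 98000.00
flange | 4200.00 | 70.00 | 85.00 | 294000.00 | 357000.00
Σ | 7000.00 |  |  | 490000.00 | 455000.00
x̄ = 490000.00 / 7000.00 = 70.00 in
ȳ = 455000.00 / 7000.00 = 65.00 in

x̄ = 70.00 in, ȳ = 65.00 in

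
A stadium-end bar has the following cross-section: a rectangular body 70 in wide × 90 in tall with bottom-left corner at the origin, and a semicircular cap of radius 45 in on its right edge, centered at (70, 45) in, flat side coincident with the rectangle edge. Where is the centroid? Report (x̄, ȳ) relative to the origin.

Part | A | x̄ᵢ | ȳᵢ | A·x̄ᵢ | A·ȳᵢ
rectangular body | 6300.00 | 35.00 | 45.00 | 220500.00 | 283500.00
semicircular end | 3180.86 | 89.10 | 45.00 | 283410.38 | 143138.82
Σ | 9480.86 |  |  | 503910.38 | 426638.82
x̄ = 503910.38 / 9480.86 = 53.15 in
ȳ = 426638.82 / 9480.86 = 45.00 in

x̄ = 53.15 in, ȳ = 45.00 in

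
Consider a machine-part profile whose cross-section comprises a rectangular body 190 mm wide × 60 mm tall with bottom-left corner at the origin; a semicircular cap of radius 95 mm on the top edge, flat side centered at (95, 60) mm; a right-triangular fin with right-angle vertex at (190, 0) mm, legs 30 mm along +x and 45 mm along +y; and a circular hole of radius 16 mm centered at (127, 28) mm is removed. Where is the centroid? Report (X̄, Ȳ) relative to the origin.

Part | A | x̄ᵢ | ȳᵢ | A·x̄ᵢ | A·ȳᵢ
rectangular body | 11400.00 | 95.00 | 30.00 | 1083000.00 | 342000.00
semicircular top | 14176.44 | 95.00 | 100.32 | 1346761.50 | 1422169.54
triangular fin | 675.00 | 200.00 | 15.00 | 135000.00 | 10125.00
hole | -804.25 | 127.00 | 28.00 | -102139.46 | -22518.94
Σ | 25447.19 |  |  | 2462622.04 | 1751775.61
X̄ = 2462622.04 / 25447.19 = 96.77 mm
Ȳ = 1751775.61 / 25447.19 = 68.84 mm

X̄ = 96.77 mm, Ȳ = 68.84 mm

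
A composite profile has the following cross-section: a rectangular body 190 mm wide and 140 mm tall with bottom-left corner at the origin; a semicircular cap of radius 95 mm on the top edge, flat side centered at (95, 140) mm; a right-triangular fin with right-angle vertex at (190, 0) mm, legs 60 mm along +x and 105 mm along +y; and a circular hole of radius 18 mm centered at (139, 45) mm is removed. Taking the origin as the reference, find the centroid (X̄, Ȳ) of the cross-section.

rectangular body: A = 190 × 140 = 26600.00, centroid at (95.00, 70.00).
semicircular top: A = ½π·95² = 14176.44, centroid at (95.00, 180.32).
triangular fin: A = ½·60·105 = 3150.00, centroid at (210.00, 35.00).
hole: A = −π·18² = -1017.88, centroid at (139.00, 45.00).
ΣA = 42908.56 mm², ΣAX̄ = 4393776.73 mm³, ΣAȲ = 4482730.07 mm³.
X̄ = 4393776.73/42908.56 = 102.40 mm; Ȳ = 4482730.07/42908.56 = 104.47 mm.

X̄ = 102.40 mm, Ȳ = 104.47 mm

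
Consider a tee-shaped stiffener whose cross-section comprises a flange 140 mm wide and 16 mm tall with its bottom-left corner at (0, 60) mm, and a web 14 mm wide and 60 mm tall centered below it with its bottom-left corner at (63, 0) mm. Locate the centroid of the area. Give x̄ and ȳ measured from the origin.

web: A = 14 × 60 = 840.00, centroid at (70.00, 30.00).
flange: A = 140 × 16 = 2240.00, centroid at (70.00, 68.00).
ΣA = 3080.00 mm²
ΣAx̄ = (840.00)(70.00) + (2240.00)(70.00) = 215600.00 mm³
ΣAȳ = (840.00)(30.00) + (2240.00)(68.00) = 177520.00 mm³
x̄ = 215600.00 / 3080.00 = 70.00 mm
ȳ = 177520.00 / 3080.00 = 57.64 mm

x̄ = 70.00 mm, ȳ = 57.64 mm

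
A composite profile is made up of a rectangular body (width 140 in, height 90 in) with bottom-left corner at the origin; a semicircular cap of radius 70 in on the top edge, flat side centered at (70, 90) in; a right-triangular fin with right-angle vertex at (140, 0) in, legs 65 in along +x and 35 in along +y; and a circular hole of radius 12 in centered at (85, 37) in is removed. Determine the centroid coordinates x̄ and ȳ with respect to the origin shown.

x̄ = 74.65 in, ȳ = 70.77 in

Part | A | x̄ᵢ | ȳᵢ | A·x̄ᵢ | A·ȳᵢ
rectangular body | 12600.00 | 70.00 | 45.00 | 882000.00 | 567000.00
semicircular top | 7696.90 | 70.00 | 119.71 | 538783.14 | 921387.85
triangular fin | 1137.50 | 161.67 | 11.67 | 183895.83 | 13270.83
hole | -452.39 | 85.00 | 37.00 | -38453.09 | -16738.41
Σ | 20982.01 |  |  | 1566225.88 | 1484920.27
x̄ = 1566225.88 / 20982.01 = 74.65 in
ȳ = 1484920.27 / 20982.01 = 70.77 in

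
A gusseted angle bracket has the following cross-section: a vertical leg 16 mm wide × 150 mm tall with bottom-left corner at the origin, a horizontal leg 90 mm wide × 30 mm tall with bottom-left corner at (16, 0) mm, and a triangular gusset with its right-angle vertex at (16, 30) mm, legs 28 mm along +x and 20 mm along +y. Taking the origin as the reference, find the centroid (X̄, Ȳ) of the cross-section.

vertical leg: A = 16 × 150 = 2400.00, centroid at (8.00, 75.00).
horizontal leg: A = 90 × 30 = 2700.00, centroid at (61.00, 15.00).
gusset: A = ½·28·20 = 280.00, centroid at (25.33, 36.67).
ΣA = 5380.00 mm²
ΣAX̄ = (2400.00)(8.00) + (2700.00)(61.00) + (280.00)(25.33) = 190993.33 mm³
ΣAȲ = (2400.00)(75.00) + (2700.00)(15.00) + (280.00)(36.67) = 230766.67 mm³
X̄ = 190993.33 / 5380.00 = 35.50 mm
Ȳ = 230766.67 / 5380.00 = 42.89 mm

X̄ = 35.50 mm, Ȳ = 42.89 mm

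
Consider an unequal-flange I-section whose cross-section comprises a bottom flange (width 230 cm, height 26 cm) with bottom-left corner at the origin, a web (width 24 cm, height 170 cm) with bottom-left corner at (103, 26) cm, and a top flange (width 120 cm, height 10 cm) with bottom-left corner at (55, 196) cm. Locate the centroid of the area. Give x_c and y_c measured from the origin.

x_c = 115.00 cm, y_c = 68.55 cm

bottom flange: A = 230 × 26 = 5980.00, centroid at (115.00, 13.00).
web: A = 24 × 170 = 4080.00, centroid at (115.00, 111.00).
top flange: A = 120 × 10 = 1200.00, centroid at (115.00, 201.00).
ΣA = 11260.00 cm², ΣAx_c = 1294900.00 cm³, ΣAy_c = 771820.00 cm³.
x_c = 1294900.00/11260.00 = 115.00 cm; y_c = 771820.00/11260.00 = 68.55 cm.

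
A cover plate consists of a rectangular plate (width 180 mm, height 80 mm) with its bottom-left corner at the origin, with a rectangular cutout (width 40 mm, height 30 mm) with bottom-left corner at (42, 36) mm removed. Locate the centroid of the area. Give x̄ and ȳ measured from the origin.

x̄ = 92.55 mm, ȳ = 39.00 mm

plate: A = 180 × 80 = 14400.00, centroid at (90.00, 40.00).
hole: A = −(40 × 30) = -1200.00, centroid at (62.00, 51.00).
ΣA = 13200.00 mm², ΣAx̄ = 1221600.00 mm³, ΣAȳ = 514800.00 mm³.
x̄ = 1221600.00/13200.00 = 92.55 mm; ȳ = 514800.00/13200.00 = 39.00 mm.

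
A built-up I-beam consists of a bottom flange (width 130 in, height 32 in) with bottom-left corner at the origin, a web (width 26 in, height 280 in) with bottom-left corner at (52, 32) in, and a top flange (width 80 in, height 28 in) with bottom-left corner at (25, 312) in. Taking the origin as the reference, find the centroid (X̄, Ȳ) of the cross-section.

bottom flange: A = 130 × 32 = 4160.00, centroid at (65.00, 16.00).
web: A = 26 × 280 = 7280.00, centroid at (65.00, 172.00).
top flange: A = 80 × 28 = 2240.00, centroid at (65.00, 326.00).
ΣA = 13680.00 in²
ΣAX̄ = (4160.00)(65.00) + (7280.00)(65.00) + (2240.00)(65.00) = 889200.00 in³
ΣAȲ = (4160.00)(16.00) + (7280.00)(172.00) + (2240.00)(326.00) = 2048960.00 in³
X̄ = 889200.00 / 13680.00 = 65.00 in
Ȳ = 2048960.00 / 13680.00 = 149.78 in

X̄ = 65.00 in, Ȳ = 149.78 in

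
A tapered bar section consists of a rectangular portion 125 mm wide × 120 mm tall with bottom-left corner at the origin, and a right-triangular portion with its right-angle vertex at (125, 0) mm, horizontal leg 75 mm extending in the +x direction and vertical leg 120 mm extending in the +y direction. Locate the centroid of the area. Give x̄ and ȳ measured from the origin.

rectangular portion: A = 125 × 120 = 15000.00, centroid at (62.50, 60.00).
triangular portion: A = ½·75·120 = 4500.00, centroid at (150.00, 40.00).
ΣA = 19500.00 mm²
ΣAx̄ = (15000.00)(62.50) + (4500.00)(150.00) = 1612500.00 mm³
ΣAȳ = (15000.00)(60.00) + (4500.00)(40.00) = 1080000.00 mm³
x̄ = 1612500.00 / 19500.00 = 82.69 mm
ȳ = 1080000.00 / 19500.00 = 55.38 mm

x̄ = 82.69 mm, ȳ = 55.38 mm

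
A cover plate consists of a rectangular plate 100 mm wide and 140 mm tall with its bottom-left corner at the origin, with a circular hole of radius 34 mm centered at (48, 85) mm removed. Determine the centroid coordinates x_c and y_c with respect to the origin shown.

plate: A = 100 × 140 = 14000.00, centroid at (50.00, 70.00).
hole: A = −π·34² = -3631.68, centroid at (48.00, 85.00).
ΣA = 10368.32 mm², ΣAx_c = 525679.31 mm³, ΣAy_c = 671307.11 mm³.
x_c = 525679.31/10368.32 = 50.70 mm; y_c = 671307.11/10368.32 = 64.75 mm.

x_c = 50.70 mm, y_c = 64.75 mm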